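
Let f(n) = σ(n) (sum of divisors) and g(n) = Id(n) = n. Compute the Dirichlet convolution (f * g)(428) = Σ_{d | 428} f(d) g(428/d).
(σ * Id)(428) = 3655

Divisors of 428: [1, 2, 4, 107, 214, 428]. For each d | 428:
  d = 1: σ(1) · Id(428/1) = 1 · 428 = 428
  d = 2: σ(2) · Id(428/2) = 3 · 214 = 642
  d = 4: σ(4) · Id(428/4) = 7 · 107 = 749
  d = 107: σ(107) · Id(428/107) = 108 · 4 = 432
  d = 214: σ(214) · Id(428/214) = 324 · 2 = 648
  d = 428: σ(428) · Id(428/428) = 756 · 1 = 756
Summing: (σ * Id)(428) = 428 + 642 + 749 + 432 + 648 + 756 = 3655.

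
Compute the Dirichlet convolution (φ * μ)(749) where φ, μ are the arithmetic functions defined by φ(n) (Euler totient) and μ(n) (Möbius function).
(φ * μ)(749) = 525

Divisors of 749: [1, 7, 107, 749]. For each d | 749:
  d = 1: φ(1) · μ(749/1) = 1 · 1 = 1
  d = 7: φ(7) · μ(749/7) = 6 · -1 = -6
  d = 107: φ(107) · μ(749/107) = 106 · -1 = -106
  d = 749: φ(749) · μ(749/749) = 636 · 1 = 636
Summing: (φ * μ)(749) = 1 + -6 + -106 + 636 = 525.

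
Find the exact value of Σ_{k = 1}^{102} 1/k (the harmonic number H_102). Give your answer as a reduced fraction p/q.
H_102 = 1466680552926312970266451896162877432149019/281670315928038407744716588098661706369472

Direct summation: H_102 = 1 + 1/2 + ... + 1/102. The least common denominator is lcm(1, ..., 102) = 7041757898200960193617914702466542659236800; over this denominator the numerator is 7041757898200960193617914702466542659236800 + 3520878949100480096808957351233271329618400 + 2347252632733653397872638234155514219745600 + 1760439474550240048404478675616635664809200 + 1408351579640192038723582940493308531847360 + 1173626316366826698936319117077757109872800 + 1005965414028708599088273528923791808462400 + 880219737275120024202239337808317832404600 + 782417544244551132624212744718504739915200 + 704175789820096019361791470246654265923680 + 640159808927360017601628609315140241748800 + 586813158183413349468159558538878554936400 + 541673684476996937970608823266657127633600 + 502982707014354299544136764461895904231200 + 469450526546730679574527646831102843949120 + 440109868637560012101119668904158916202300 + 414221052835350599624583217792149568190400 + 391208772122275566312106372359252369957600 + 370618836747418957558837615919291718907200 + 352087894910048009680895735123327132961840 + 335321804676236199696091176307930602820800 + 320079904463680008800814304657570120874400 + 306163386878302617113822378368110550401600 + 293406579091706674734079779269439277468200 + 281670315928038407744716588098661706369472 + 270836842238498468985304411633328563816800 + 260805848081517044208070914906168246638400 + 251491353507177149772068382230947952115600 + 242819237868998627366134989740225608939200 + 234725263273365339787263823415551421974560 + 227153480587127748181223054918275569652800 + 220054934318780006050559834452079458101150 + 213386602975786672533876203105046747249600 + 207110526417675299812291608896074784095200 + 201193082805741719817654705784758361692480 + 195604386061137783156053186179626184978800 + 190317781032458383611294991958555207006400 + 185309418373709478779418807959645859453600 + 180557894825665645990202941088885709211200 + 176043947455024004840447867561663566480920 + 171750192639047809600436943962598601444800 + 167660902338118099848045588153965301410400 + 163761811586068841712044527964338201377600 + 160039952231840004400407152328785060437200 + 156483508848910226524842548943700947983040 + 153081693439151308556911189184055275200800 + 149824636131935323268466270265245588494400 + 146703289545853337367039889634719638734100 + 143709344861244085584039075560541686923200 + 140835157964019203872358294049330853184736 + 138073684278450199874861072597383189396800 + 135418421119249234492652205816664281908400 + 132863356569829437615432352876727219985600 + 130402924040758522104035457453084123319200 + 128031961785472003520325721863028048349760 + 125745676753588574886034191115473976057800 + 123539612249139652519612538639763906302400 + 121409618934499313683067494870112804469600 + 119351828783067121925727367838415977275200 + 117362631636682669893631911707775710987280 + 115438654068868199895375650860107256708800 + 113576740293563874090611527459137784826400 + 111773934892078733232030392102643534273600 + 110027467159390003025279917226039729050575 + 108334736895399387594121764653331425526720 + 106693301487893336266938101552523373624800 + 105100864152253137218177831380097651630400 + 103555263208837649906145804448037392047600 + 102054462292767539037940792789370183467200 + 100596541402870859908827352892379180846240 + 99179688707055777374900207076993558580800 + 97802193030568891578026593089813092489400 + 96462436961656988953670064417349899441600 + 95158890516229191805647495979277603503200 + 93890105309346135914905529366220568789824 + 92654709186854739389709403979822929726800 + 91451401275337145371661229902162891678400 + 90278947412832822995101470544442854605600 + 89136175926594432830606515221095476699200 + 88021973727512002420223933780831783240460 + 86935282693839014736023638302056082212800 + 85875096319523904800218471981299300722400 + 84840456604830845706239936174295694689600 + 83830451169059049924022794076982650705200 + 82844210567070119924916643558429913638080 + 81880905793034420856022263982169100688800 + 80939745956332875788711663246741869646400 + 80019976115920002200203576164392530218600 + 79120875260684945995706906769286996171200 + 78241754424455113262421274471850473991520 + 77381954925285276852944117609522446804800 + 76540846719575654278455594592027637600400 + 75717826862375916060407684972758523217600 + 74912318065967661634233135132622794247200 + 74123767349483791511767523183858343781440 + 73351644772926668683519944817359819367050 + 72595442249494434985751697963572604734400 + 71854672430622042792019537780270843461600 + 71128867658595557511292067701682249083200 + 70417578982009601936179147024665426592368 + 69720375229712477164533808935312303556800 + 69036842139225099937430536298691594698400 = 36667013823157824256661297404071935803725475, so H_102 = 36667013823157824256661297404071935803725475/7041757898200960193617914702466542659236800; reducing by gcd(36667013823157824256661297404071935803725475, 7041757898200960193617914702466542659236800) = 25 gives 1466680552926312970266451896162877432149019/281670315928038407744716588098661706369472 ≈ 5.20708. (The PNT-adjacent estimate ln(102) + γ ≈ 5.20219 matches within O(1/n).)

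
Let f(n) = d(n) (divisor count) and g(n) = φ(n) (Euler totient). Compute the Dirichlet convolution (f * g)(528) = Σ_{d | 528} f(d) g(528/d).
(d * φ)(528) = 1488

Divisors of 528: [1, 2, 3, 4, 6, 8, 11, 12, 16, 22, 24, 33, 44, 48, 66, 88, 132, 176, 264, 528]. For each d | 528:
  d = 1: d(1) · φ(528/1) = 1 · 160 = 160
  d = 2: d(2) · φ(528/2) = 2 · 80 = 160
  d = 3: d(3) · φ(528/3) = 2 · 80 = 160
  d = 4: d(4) · φ(528/4) = 3 · 40 = 120
  d = 6: d(6) · φ(528/6) = 4 · 40 = 160
  d = 8: d(8) · φ(528/8) = 4 · 20 = 80
  d = 11: d(11) · φ(528/11) = 2 · 16 = 32
  d = 12: d(12) · φ(528/12) = 6 · 20 = 120
  d = 16: d(16) · φ(528/16) = 5 · 20 = 100
  d = 22: d(22) · φ(528/22) = 4 · 8 = 32
  d = 24: d(24) · φ(528/24) = 8 · 10 = 80
  d = 33: d(33) · φ(528/33) = 4 · 8 = 32
  d = 44: d(44) · φ(528/44) = 6 · 4 = 24
  d = 48: d(48) · φ(528/48) = 10 · 10 = 100
  d = 66: d(66) · φ(528/66) = 8 · 4 = 32
  d = 88: d(88) · φ(528/88) = 8 · 2 = 16
  d = 132: d(132) · φ(528/132) = 12 · 2 = 24
  d = 176: d(176) · φ(528/176) = 10 · 2 = 20
  d = 264: d(264) · φ(528/264) = 16 · 1 = 16
  d = 528: d(528) · φ(528/528) = 20 · 1 = 20
Summing: (d * φ)(528) = 160 + 160 + 160 + 120 + 160 + 80 + 32 + 120 + 100 + 32 + 80 + 32 + 24 + 100 + 32 + 16 + 24 + 20 + 16 + 20 = 1488.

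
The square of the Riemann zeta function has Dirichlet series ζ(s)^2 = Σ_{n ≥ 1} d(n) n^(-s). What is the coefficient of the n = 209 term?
d(209) = 4

ζ(s)^2 = (Σ 1/m^s)(Σ 1/k^s). The coefficient of 1/n^s in the product is the number of ordered pairs (m, k) with mk = n, which equals d(n). For n = 209, divisors are [1, 11, 19, 209], so d(209) = 4.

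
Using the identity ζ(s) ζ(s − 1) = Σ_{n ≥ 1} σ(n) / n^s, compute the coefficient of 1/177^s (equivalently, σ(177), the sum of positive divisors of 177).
σ(177) = 240

In the product (Σ m^0/m^s)(Σ k / k^s) = Σ (Σ_{d | n} d) / n^s, the coefficient of 1/n^s is σ(n) = Σ_{d | n} d. For n = 177, divisors are [1, 3, 59, 177]; summing: σ(177) = 240.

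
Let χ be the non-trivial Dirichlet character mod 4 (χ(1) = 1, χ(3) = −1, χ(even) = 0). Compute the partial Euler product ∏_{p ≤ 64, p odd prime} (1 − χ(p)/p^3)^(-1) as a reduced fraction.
∏ = 126115667482028600084463789626710364805572778792731/130156894276470431285217911893722225289762827141120

The odd primes p ≤ 64 are [3, 5, 7, 11, 13, 17, 19, 23, 29, 31, 37, 41, 43, 47, 53, 59, 61]. For each, χ(p) = 1 if p ≡ 1 mod 4, χ(p) = −1 if p ≡ 3 mod 4. Taking (1 − χ(p)/p^3)^(-1) = p^3/(p^3 − χ(p)): (1 − (-1)/3^3)^(-1) · (1 − (1)/5^3)^(-1) · (1 − (-1)/7^3)^(-1) · (1 − (-1)/11^3)^(-1) · (1 − (1)/13^3)^(-1) · (1 − (1)/17^3)^(-1) · (1 − (-1)/19^3)^(-1) · (1 − (-1)/23^3)^(-1) · (1 − (1)/29^3)^(-1) · (1 − (-1)/31^3)^(-1) · (1 − (1)/37^3)^(-1) · (1 − (1)/41^3)^(-1) · (1 − (-1)/43^3)^(-1) · (1 − (-1)/47^3)^(-1) · (1 − (1)/53^3)^(-1) · (1 − (-1)/59^3)^(-1) · (1 − (1)/61^3)^(-1) = 126115667482028600084463789626710364805572778792731/130156894276470431285217911893722225289762827141120.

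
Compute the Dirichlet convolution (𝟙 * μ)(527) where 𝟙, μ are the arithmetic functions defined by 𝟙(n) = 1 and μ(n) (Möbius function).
(𝟙 * μ)(527) = 0

Divisors of 527: [1, 17, 31, 527]. For each d | 527:
  d = 1: 𝟙(1) · μ(527/1) = 1 · 1 = 1
  d = 17: 𝟙(17) · μ(527/17) = 1 · -1 = -1
  d = 31: 𝟙(31) · μ(527/31) = 1 · -1 = -1
  d = 527: 𝟙(527) · μ(527/527) = 1 · 1 = 1
Summing: (𝟙 * μ)(527) = 1 + -1 + -1 + 1 = 0.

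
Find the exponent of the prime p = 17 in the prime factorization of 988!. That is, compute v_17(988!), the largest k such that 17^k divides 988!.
v_17(988!) = 61

Legendre's formula: v_p(n!) = Σ_{k ≥ 1} ⌊n / p^k⌋. For p = 17, n = 988, the terms are:
  ⌊988/17^1⌋ = ⌊988/17⌋ = 58
  ⌊988/17^2⌋ = ⌊988/289⌋ = 3
(the next term ⌊988/17^3⌋ = 0, terminating the sum). Summing: v_17(988!) = 58 + 3 = 61.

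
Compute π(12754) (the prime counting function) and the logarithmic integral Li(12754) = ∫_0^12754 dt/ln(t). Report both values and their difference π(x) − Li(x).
π(12754) = 1521;  Li(12754) ≈ 1541.11;  π(x) − Li(x) ≈ -20.11.

Direct count of primes ≤ 12754 gives π(12754) = 1521. Numerical evaluation of the logarithmic integral gives Li(12754) ≈ 1541.11. The difference π(x) − Li(x) ≈ -20.11 is typically negative for small/moderate x (Li(x) overestimates), though Littlewood's theorem shows this sign changes infinitely often.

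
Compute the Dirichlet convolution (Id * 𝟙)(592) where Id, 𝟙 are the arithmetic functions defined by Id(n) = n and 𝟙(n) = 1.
(Id * 𝟙)(592) = 1178

Divisors of 592: [1, 2, 4, 8, 16, 37, 74, 148, 296, 592]. For each d | 592:
  d = 1: Id(1) · 𝟙(592/1) = 1 · 1 = 1
  d = 2: Id(2) · 𝟙(592/2) = 2 · 1 = 2
  d = 4: Id(4) · 𝟙(592/4) = 4 · 1 = 4
  d = 8: Id(8) · 𝟙(592/8) = 8 · 1 = 8
  d = 16: Id(16) · 𝟙(592/16) = 16 · 1 = 16
  d = 37: Id(37) · 𝟙(592/37) = 37 · 1 = 37
  d = 74: Id(74) · 𝟙(592/74) = 74 · 1 = 74
  d = 148: Id(148) · 𝟙(592/148) = 148 · 1 = 148
  d = 296: Id(296) · 𝟙(592/296) = 296 · 1 = 296
  d = 592: Id(592) · 𝟙(592/592) = 592 · 1 = 592
Summing: (Id * 𝟙)(592) = 1 + 2 + 4 + 8 + 16 + 37 + 74 + 148 + 296 + 592 = 1178.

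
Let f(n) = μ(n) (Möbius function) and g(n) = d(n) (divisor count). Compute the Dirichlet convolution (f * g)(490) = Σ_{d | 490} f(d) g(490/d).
(μ * d)(490) = 1

Divisors of 490: [1, 2, 5, 7, 10, 14, 35, 49, 70, 98, 245, 490]. For each d | 490:
  d = 1: μ(1) · d(490/1) = 1 · 12 = 12
  d = 2: μ(2) · d(490/2) = -1 · 6 = -6
  d = 5: μ(5) · d(490/5) = -1 · 6 = -6
  d = 7: μ(7) · d(490/7) = -1 · 8 = -8
  d = 10: μ(10) · d(490/10) = 1 · 3 = 3
  d = 14: μ(14) · d(490/14) = 1 · 4 = 4
  d = 35: μ(35) · d(490/35) = 1 · 4 = 4
  d = 49: μ(49) · d(490/49) = 0 · 4 = 0
  d = 70: μ(70) · d(490/70) = -1 · 2 = -2
  d = 98: μ(98) · d(490/98) = 0 · 2 = 0
  d = 245: μ(245) · d(490/245) = 0 · 2 = 0
  d = 490: μ(490) · d(490/490) = 0 · 1 = 0
Summing: (μ * d)(490) = 12 + -6 + -6 + -8 + 3 + 4 + 4 + 0 + -2 + 0 + 0 + 0 = 1.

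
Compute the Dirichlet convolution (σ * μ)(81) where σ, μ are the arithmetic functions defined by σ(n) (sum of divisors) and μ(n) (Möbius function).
(σ * μ)(81) = 81

Divisors of 81: [1, 3, 9, 27, 81]. For each d | 81:
  d = 1: σ(1) · μ(81/1) = 1 · 0 = 0
  d = 3: σ(3) · μ(81/3) = 4 · 0 = 0
  d = 9: σ(9) · μ(81/9) = 13 · 0 = 0
  d = 27: σ(27) · μ(81/27) = 40 · -1 = -40
  d = 81: σ(81) · μ(81/81) = 121 · 1 = 121
Summing: (σ * μ)(81) = 0 + 0 + 0 + -40 + 121 = 81.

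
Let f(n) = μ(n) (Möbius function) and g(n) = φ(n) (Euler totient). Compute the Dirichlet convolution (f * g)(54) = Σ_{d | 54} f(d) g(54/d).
(μ * φ)(54) = 0

Divisors of 54: [1, 2, 3, 6, 9, 18, 27, 54]. For each d | 54:
  d = 1: μ(1) · φ(54/1) = 1 · 18 = 18
  d = 2: μ(2) · φ(54/2) = -1 · 18 = -18
  d = 3: μ(3) · φ(54/3) = -1 · 6 = -6
  d = 6: μ(6) · φ(54/6) = 1 · 6 = 6
  d = 9: μ(9) · φ(54/9) = 0 · 2 = 0
  d = 18: μ(18) · φ(54/18) = 0 · 2 = 0
  d = 27: μ(27) · φ(54/27) = 0 · 1 = 0
  d = 54: μ(54) · φ(54/54) = 0 · 1 = 0
Summing: (μ * φ)(54) = 18 + -18 + -6 + 6 + 0 + 0 + 0 + 0 = 0.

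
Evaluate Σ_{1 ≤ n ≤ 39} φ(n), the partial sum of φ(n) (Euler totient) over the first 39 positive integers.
Σ_{n ≤ 39} φ(n) = 474

Compute φ(n) for each 1 ≤ n ≤ 39: φ(1) = 1, φ(2) = 1, φ(3) = 2, φ(4) = 2, φ(5) = 4, φ(6) = 2, φ(7) = 6, φ(8) = 4, φ(9) = 6, φ(10) = 4, φ(11) = 10, φ(12) = 4, φ(13) = 12, φ(14) = 6, φ(15) = 8, φ(16) = 8, φ(17) = 16, φ(18) = 6, φ(19) = 18, φ(20) = 8, φ(21) = 12, φ(22) = 10, φ(23) = 22, φ(24) = 8, φ(25) = 20, φ(26) = 12, φ(27) = 18, φ(28) = 12, φ(29) = 28, φ(30) = 8, φ(31) = 30, φ(32) = 16, φ(33) = 20, φ(34) = 16, φ(35) = 24, φ(36) = 12, φ(37) = 36, φ(38) = 18, φ(39) = 24. Summing all 39 values: 474. (Average order: Σ_{n ≤ x} φ(n) ~ (3/π²) x². For x = 39, (3/π²)·39² ≈ 462.33.)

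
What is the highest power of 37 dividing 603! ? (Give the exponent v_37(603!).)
v_37(603!) = 16

Legendre's formula: v_p(n!) = Σ_{k ≥ 1} ⌊n / p^k⌋. For p = 37, n = 603, the terms are:
  ⌊603/37^1⌋ = ⌊603/37⌋ = 16
(the next term ⌊603/37^2⌋ = 0, terminating the sum). Summing: v_37(603!) = 16 = 16.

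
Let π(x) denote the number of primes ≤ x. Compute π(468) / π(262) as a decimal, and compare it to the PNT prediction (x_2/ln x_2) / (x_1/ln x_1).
π(468)/π(262) = 91/55 ≈ 1.6545;  PNT prediction ≈ 1.6177.

π(262) = 55 and π(468) = 91, so π(468)/π(262) ≈ 1.6545. The PNT-predicted ratio is (468/ln(468)) / (262/ln(262)) ≈ 1.6177. The two agree to within a few percent, as expected.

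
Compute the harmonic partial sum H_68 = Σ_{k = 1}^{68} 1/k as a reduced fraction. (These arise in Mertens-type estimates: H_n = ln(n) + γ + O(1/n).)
H_68 = 14094018321907827923954201611/2933773379069966367528193600

Direct summation: H_68 = 1 + 1/2 + ... + 1/68. The least common denominator is lcm(1, ..., 68) = 79211881234889091923261227200; over this denominator the numerator is 79211881234889091923261227200 + 39605940617444545961630613600 + 26403960411629697307753742400 + 19802970308722272980815306800 + 15842376246977818384652245440 + 13201980205814848653876871200 + 11315983033555584560465889600 + 9901485154361136490407653400 + 8801320137209899102584580800 + 7921188123488909192326122720 + 7201080112262644720296475200 + 6600990102907424326938435600 + 6093221633453007071020094400 + 5657991516777792280232944800 + 5280792082325939461550748480 + 4950742577180568245203826700 + 4659522425581711289603601600 + 4400660068604949551292290400 + 4169046380783636417013748800 + 3960594061744454596163061360 + 3771994344518528186821963200 + 3600540056131322360148237600 + 3443994836299525735793966400 + 3300495051453712163469217800 + 3168475249395563676930449088 + 3046610816726503535510047200 + 2933773379069966367528193600 + 2828995758388896140116472400 + 2731444180513416962871076800 + 2640396041162969730775374240 + 2555221975319002965266491200 + 2475371288590284122601913350 + 2400360037420881573432158400 + 2329761212790855644801800800 + 2263196606711116912093177920 + 2200330034302474775646145200 + 2140861654997002484412465600 + 2084523190391818208506874400 + 2031073877817669023673364800 + 1980297030872227298081530680 + 1931997103289977851786859200 + 1885997172259264093410981600 + 1842136772904397486587470400 + 1800270028065661180074118800 + 1760264027441979820516916160 + 1721997418149762867896983200 + 1685359175210406211133217600 + 1650247525726856081734608900 + 1616569004793654937209412800 + 1584237624697781838465224544 + 1553174141860570429867867200 + 1523305408363251767755023600 + 1494563796884699847608702400 + 1466886689534983183764096800 + 1440216022452528944059295040 + 1414497879194448070058236200 + 1389682126927878805671249600 + 1365722090256708481435538400 + 1342574258218459185140020800 + 1320198020581484865387687120 + 1298555430080149047922315200 + 1277610987659501482633245600 + 1257331448172842728940654400 + 1237685644295142061300956675 + 1218644326690601414204018880 + 1200180018710440786716079200 + 1182266884102822267511361600 + 1164880606395427822400900400 = 380538494691511353946763443497, so H_68 = 380538494691511353946763443497/79211881234889091923261227200; reducing by gcd(380538494691511353946763443497, 79211881234889091923261227200) = 27 gives 14094018321907827923954201611/2933773379069966367528193600 ≈ 4.80406. (The PNT-adjacent estimate ln(68) + γ ≈ 4.79672 matches within O(1/n).)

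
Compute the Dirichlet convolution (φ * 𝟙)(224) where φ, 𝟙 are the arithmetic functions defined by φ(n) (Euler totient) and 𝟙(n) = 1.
(φ * 𝟙)(224) = 224

Divisors of 224: [1, 2, 4, 7, 8, 14, 16, 28, 32, 56, 112, 224]. For each d | 224:
  d = 1: φ(1) · 𝟙(224/1) = 1 · 1 = 1
  d = 2: φ(2) · 𝟙(224/2) = 1 · 1 = 1
  d = 4: φ(4) · 𝟙(224/4) = 2 · 1 = 2
  d = 7: φ(7) · 𝟙(224/7) = 6 · 1 = 6
  d = 8: φ(8) · 𝟙(224/8) = 4 · 1 = 4
  d = 14: φ(14) · 𝟙(224/14) = 6 · 1 = 6
  d = 16: φ(16) · 𝟙(224/16) = 8 · 1 = 8
  d = 28: φ(28) · 𝟙(224/28) = 12 · 1 = 12
  d = 32: φ(32) · 𝟙(224/32) = 16 · 1 = 16
  d = 56: φ(56) · 𝟙(224/56) = 24 · 1 = 24
  d = 112: φ(112) · 𝟙(224/112) = 48 · 1 = 48
  d = 224: φ(224) · 𝟙(224/224) = 96 · 1 = 96
Summing: (φ * 𝟙)(224) = 1 + 1 + 2 + 6 + 4 + 6 + 8 + 12 + 16 + 24 + 48 + 96 = 224.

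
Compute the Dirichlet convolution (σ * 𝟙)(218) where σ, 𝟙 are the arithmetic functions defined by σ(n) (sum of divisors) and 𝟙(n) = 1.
(σ * 𝟙)(218) = 444

Divisors of 218: [1, 2, 109, 218]. For each d | 218:
  d = 1: σ(1) · 𝟙(218/1) = 1 · 1 = 1
  d = 2: σ(2) · 𝟙(218/2) = 3 · 1 = 3
  d = 109: σ(109) · 𝟙(218/109) = 110 · 1 = 110
  d = 218: σ(218) · 𝟙(218/218) = 330 · 1 = 330
Summing: (σ * 𝟙)(218) = 1 + 3 + 110 + 330 = 444.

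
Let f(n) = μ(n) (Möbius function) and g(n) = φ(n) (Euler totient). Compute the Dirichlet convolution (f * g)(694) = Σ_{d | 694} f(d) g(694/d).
(μ * φ)(694) = 0

Divisors of 694: [1, 2, 347, 694]. For each d | 694:
  d = 1: μ(1) · φ(694/1) = 1 · 346 = 346
  d = 2: μ(2) · φ(694/2) = -1 · 346 = -346
  d = 347: μ(347) · φ(694/347) = -1 · 1 = -1
  d = 694: μ(694) · φ(694/694) = 1 · 1 = 1
Summing: (μ * φ)(694) = 346 + -346 + -1 + 1 = 0.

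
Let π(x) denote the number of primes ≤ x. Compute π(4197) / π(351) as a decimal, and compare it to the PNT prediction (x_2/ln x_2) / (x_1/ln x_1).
π(4197)/π(351) = 574/70 ≈ 8.2000;  PNT prediction ≈ 8.4006.

π(351) = 70 and π(4197) = 574, so π(4197)/π(351) ≈ 8.2000. The PNT-predicted ratio is (4197/ln(4197)) / (351/ln(351)) ≈ 8.4006. The two agree to within a few percent, as expected.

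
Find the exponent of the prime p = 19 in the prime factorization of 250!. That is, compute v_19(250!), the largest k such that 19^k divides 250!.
v_19(250!) = 13

Legendre's formula: v_p(n!) = Σ_{k ≥ 1} ⌊n / p^k⌋. For p = 19, n = 250, the terms are:
  ⌊250/19^1⌋ = ⌊250/19⌋ = 13
(the next term ⌊250/19^2⌋ = 0, terminating the sum). Summing: v_19(250!) = 13 = 13.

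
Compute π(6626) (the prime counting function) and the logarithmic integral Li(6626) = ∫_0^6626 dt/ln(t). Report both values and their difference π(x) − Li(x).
π(6626) = 855;  Li(6626) ≈ 871.96;  π(x) − Li(x) ≈ -16.96.

Direct count of primes ≤ 6626 gives π(6626) = 855. Numerical evaluation of the logarithmic integral gives Li(6626) ≈ 871.96. The difference π(x) − Li(x) ≈ -16.96 is typically negative for small/moderate x (Li(x) overestimates), though Littlewood's theorem shows this sign changes infinitely often.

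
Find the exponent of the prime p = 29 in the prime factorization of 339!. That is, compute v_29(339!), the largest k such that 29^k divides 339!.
v_29(339!) = 11

Legendre's formula: v_p(n!) = Σ_{k ≥ 1} ⌊n / p^k⌋. For p = 29, n = 339, the terms are:
  ⌊339/29^1⌋ = ⌊339/29⌋ = 11
(the next term ⌊339/29^2⌋ = 0, terminating the sum). Summing: v_29(339!) = 11 = 11.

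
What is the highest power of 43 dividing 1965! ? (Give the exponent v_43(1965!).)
v_43(1965!) = 46

Legendre's formula: v_p(n!) = Σ_{k ≥ 1} ⌊n / p^k⌋. For p = 43, n = 1965, the terms are:
  ⌊1965/43^1⌋ = ⌊1965/43⌋ = 45
  ⌊1965/43^2⌋ = ⌊1965/1849⌋ = 1
(the next term ⌊1965/43^3⌋ = 0, terminating the sum). Summing: v_43(1965!) = 45 + 1 = 46.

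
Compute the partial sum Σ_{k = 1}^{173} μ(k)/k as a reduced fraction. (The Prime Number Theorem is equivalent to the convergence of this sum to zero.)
Σ μ(k)/k = -793961929871179795717382670578573859259482725009372635516241466829/166589903787325219380851695350896256250980509594874862046961683989710

Values of μ(k) for 1 ≤ k ≤ 173: μ(1) = 1, μ(2) = -1, μ(3) = -1, μ(5) = -1, μ(6) = 1, μ(7) = -1, μ(10) = 1, μ(11) = -1, μ(13) = -1, μ(14) = 1, μ(15) = 1, μ(17) = -1, μ(19) = -1, μ(21) = 1, μ(22) = 1, μ(23) = -1, μ(26) = 1, μ(29) = -1, μ(30) = -1, μ(31) = -1, μ(33) = 1, μ(34) = 1, μ(35) = 1, μ(37) = -1, μ(38) = 1, μ(39) = 1, μ(41) = -1, μ(42) = -1, μ(43) = -1, μ(46) = 1, μ(47) = -1, μ(51) = 1, μ(53) = -1, μ(55) = 1, μ(57) = 1, μ(58) = 1, μ(59) = -1, μ(61) = -1, μ(62) = 1, μ(65) = 1, μ(66) = -1, μ(67) = -1, μ(69) = 1, μ(70) = -1, μ(71) = -1, μ(73) = -1, μ(74) = 1, μ(77) = 1, μ(78) = -1, μ(79) = -1, μ(82) = 1, μ(83) = -1, μ(85) = 1, μ(86) = 1, μ(87) = 1, μ(89) = -1, μ(91) = 1, μ(93) = 1, μ(94) = 1, μ(95) = 1, μ(97) = -1, μ(101) = -1, μ(102) = -1, μ(103) = -1, μ(105) = -1, μ(106) = 1, μ(107) = -1, μ(109) = -1, μ(110) = -1, μ(111) = 1, μ(113) = -1, μ(114) = -1, μ(115) = 1, μ(118) = 1, μ(119) = 1, μ(122) = 1, μ(123) = 1, μ(127) = -1, μ(129) = 1, μ(130) = -1, μ(131) = -1, μ(133) = 1, μ(134) = 1, μ(137) = -1, μ(138) = -1, μ(139) = -1, μ(141) = 1, μ(142) = 1, μ(143) = 1, μ(145) = 1, μ(146) = 1, μ(149) = -1, μ(151) = -1, μ(154) = -1, μ(155) = 1, μ(157) = -1, μ(158) = 1, μ(159) = 1, μ(161) = 1, μ(163) = -1, μ(165) = -1, μ(166) = 1, μ(167) = -1, μ(170) = -1, μ(173) = -1, with μ = 0 on non-squarefree integers. Summing μ(k)/k for k where μ(k) ≠ 0 gives -793961929871179795717382670578573859259482725009372635516241466829/166589903787325219380851695350896256250980509594874862046961683989710 ≈ -0.0048. (PNT ⟺ this sum → 0 as n → ∞.)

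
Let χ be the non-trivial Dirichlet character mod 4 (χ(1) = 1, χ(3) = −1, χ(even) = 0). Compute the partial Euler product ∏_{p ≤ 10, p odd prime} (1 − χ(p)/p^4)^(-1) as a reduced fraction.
∏ = 40516875/40968512

The odd primes p ≤ 10 are [3, 5, 7]. For each, χ(p) = 1 if p ≡ 1 mod 4, χ(p) = −1 if p ≡ 3 mod 4. Taking (1 − χ(p)/p^4)^(-1) = p^4/(p^4 − χ(p)): (1 − (-1)/3^4)^(-1) · (1 − (1)/5^4)^(-1) · (1 − (-1)/7^4)^(-1) = 40516875/40968512.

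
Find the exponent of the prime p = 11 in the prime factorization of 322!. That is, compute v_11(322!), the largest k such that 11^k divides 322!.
v_11(322!) = 31

Legendre's formula: v_p(n!) = Σ_{k ≥ 1} ⌊n / p^k⌋. For p = 11, n = 322, the terms are:
  ⌊322/11^1⌋ = ⌊322/11⌋ = 29
  ⌊322/11^2⌋ = ⌊322/121⌋ = 2
(the next term ⌊322/11^3⌋ = 0, terminating the sum). Summing: v_11(322!) = 29 + 2 = 31.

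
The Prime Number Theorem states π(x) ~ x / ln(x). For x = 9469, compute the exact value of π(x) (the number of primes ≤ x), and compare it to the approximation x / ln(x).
π(9469) = 1173;  x/ln(x) ≈ 1034.21;  relative error ≈ 11.83%.

Directly count primes up to 9469: π(9469) = 1173. The PNT approximation gives 9469/ln(9469) ≈ 9469/9.15578 ≈ 1034.21. Relative error (π(x) − x/ln(x)) / π(x) ≈ 11.83%; the approximation is known to undercount slightly (Li(x) is a better estimate).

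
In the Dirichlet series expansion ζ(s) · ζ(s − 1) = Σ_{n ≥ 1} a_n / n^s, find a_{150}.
σ(150) = 372

In the product (Σ m^0/m^s)(Σ k / k^s) = Σ (Σ_{d | n} d) / n^s, the coefficient of 1/n^s is σ(n) = Σ_{d | n} d. For n = 150, divisors are [1, 2, 3, 5, 6, 10, 15, 25, 30, 50, 75, 150]; summing: σ(150) = 372.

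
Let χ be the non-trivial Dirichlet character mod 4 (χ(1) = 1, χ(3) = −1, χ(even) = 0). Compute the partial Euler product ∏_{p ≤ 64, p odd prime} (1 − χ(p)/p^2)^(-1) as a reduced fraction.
∏ = 41649646786025278187758845901/45453901250007819878400000000

The odd primes p ≤ 64 are [3, 5, 7, 11, 13, 17, 19, 23, 29, 31, 37, 41, 43, 47, 53, 59, 61]. For each, χ(p) = 1 if p ≡ 1 mod 4, χ(p) = −1 if p ≡ 3 mod 4. Taking (1 − χ(p)/p^2)^(-1) = p^2/(p^2 − χ(p)): (1 − (-1)/3^2)^(-1) · (1 − (1)/5^2)^(-1) · (1 − (-1)/7^2)^(-1) · (1 − (-1)/11^2)^(-1) · (1 − (1)/13^2)^(-1) · (1 − (1)/17^2)^(-1) · (1 − (-1)/19^2)^(-1) · (1 − (-1)/23^2)^(-1) · (1 − (1)/29^2)^(-1) · (1 − (-1)/31^2)^(-1) · (1 − (1)/37^2)^(-1) · (1 − (1)/41^2)^(-1) · (1 − (-1)/43^2)^(-1) · (1 − (-1)/47^2)^(-1) · (1 − (1)/53^2)^(-1) · (1 − (-1)/59^2)^(-1) · (1 − (1)/61^2)^(-1) = 41649646786025278187758845901/45453901250007819878400000000.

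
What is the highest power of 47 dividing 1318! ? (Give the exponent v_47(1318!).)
v_47(1318!) = 28

Legendre's formula: v_p(n!) = Σ_{k ≥ 1} ⌊n / p^k⌋. For p = 47, n = 1318, the terms are:
  ⌊1318/47^1⌋ = ⌊1318/47⌋ = 28
(the next term ⌊1318/47^2⌋ = 0, terminating the sum). Summing: v_47(1318!) = 28 = 28.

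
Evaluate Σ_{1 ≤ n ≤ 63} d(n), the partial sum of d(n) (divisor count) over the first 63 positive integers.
Σ_{n ≤ 63} d(n) = 273

Compute d(n) for each 1 ≤ n ≤ 63: d(1) = 1, d(2) = 2, d(3) = 2, d(4) = 3, d(5) = 2, d(6) = 4, d(7) = 2, d(8) = 4, d(9) = 3, d(10) = 4, d(11) = 2, d(12) = 6, d(13) = 2, d(14) = 4, d(15) = 4, d(16) = 5, d(17) = 2, d(18) = 6, d(19) = 2, d(20) = 6, d(21) = 4, d(22) = 4, d(23) = 2, d(24) = 8, d(25) = 3, d(26) = 4, d(27) = 4, d(28) = 6, d(29) = 2, d(30) = 8, d(31) = 2, d(32) = 6, d(33) = 4, d(34) = 4, d(35) = 4, d(36) = 9, d(37) = 2, d(38) = 4, d(39) = 4, d(40) = 8, d(41) = 2, d(42) = 8, d(43) = 2, d(44) = 6, d(45) = 6, d(46) = 4, d(47) = 2, d(48) = 10, d(49) = 3, d(50) = 6, d(51) = 4, d(52) = 6, d(53) = 2, d(54) = 8, d(55) = 4, d(56) = 8, d(57) = 4, d(58) = 4, d(59) = 2, d(60) = 12, d(61) = 2, d(62) = 4, d(63) = 6. Summing all 63 values: 273. (Dirichlet's divisor formula: Σ_{n ≤ x} d(n) = x ln(x) + (2γ − 1) x + O(√x). For x = 63, the asymptotic estimate is ≈ 270.75.)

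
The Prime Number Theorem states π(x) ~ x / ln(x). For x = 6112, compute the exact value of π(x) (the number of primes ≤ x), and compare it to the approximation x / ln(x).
π(6112) = 796;  x/ln(x) ≈ 701.08;  relative error ≈ 11.92%.

Directly count primes up to 6112: π(6112) = 796. The PNT approximation gives 6112/ln(6112) ≈ 6112/8.71801 ≈ 701.08. Relative error (π(x) − x/ln(x)) / π(x) ≈ 11.92%; the approximation is known to undercount slightly (Li(x) is a better estimate).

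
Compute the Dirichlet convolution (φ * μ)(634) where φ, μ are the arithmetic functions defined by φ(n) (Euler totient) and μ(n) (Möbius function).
(φ * μ)(634) = 0

Divisors of 634: [1, 2, 317, 634]. For each d | 634:
  d = 1: φ(1) · μ(634/1) = 1 · 1 = 1
  d = 2: φ(2) · μ(634/2) = 1 · -1 = -1
  d = 317: φ(317) · μ(634/317) = 316 · -1 = -316
  d = 634: φ(634) · μ(634/634) = 316 · 1 = 316
Summing: (φ * μ)(634) = 1 + -1 + -316 + 316 = 0.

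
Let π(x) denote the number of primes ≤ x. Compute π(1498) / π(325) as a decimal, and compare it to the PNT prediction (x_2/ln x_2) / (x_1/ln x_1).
π(1498)/π(325) = 238/66 ≈ 3.6061;  PNT prediction ≈ 3.6460.

π(325) = 66 and π(1498) = 238, so π(1498)/π(325) ≈ 3.6061. The PNT-predicted ratio is (1498/ln(1498)) / (325/ln(325)) ≈ 3.6460. The two agree to within a few percent, as expected.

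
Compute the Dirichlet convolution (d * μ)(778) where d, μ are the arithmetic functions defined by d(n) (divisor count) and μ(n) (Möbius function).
(d * μ)(778) = 1

Divisors of 778: [1, 2, 389, 778]. For each d | 778:
  d = 1: d(1) · μ(778/1) = 1 · 1 = 1
  d = 2: d(2) · μ(778/2) = 2 · -1 = -2
  d = 389: d(389) · μ(778/389) = 2 · -1 = -2
  d = 778: d(778) · μ(778/778) = 4 · 1 = 4
Summing: (d * μ)(778) = 1 + -2 + -2 + 4 = 1.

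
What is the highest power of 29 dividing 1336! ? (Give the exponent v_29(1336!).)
v_29(1336!) = 47

Legendre's formula: v_p(n!) = Σ_{k ≥ 1} ⌊n / p^k⌋. For p = 29, n = 1336, the terms are:
  ⌊1336/29^1⌋ = ⌊1336/29⌋ = 46
  ⌊1336/29^2⌋ = ⌊1336/841⌋ = 1
(the next term ⌊1336/29^3⌋ = 0, terminating the sum). Summing: v_29(1336!) = 46 + 1 = 47.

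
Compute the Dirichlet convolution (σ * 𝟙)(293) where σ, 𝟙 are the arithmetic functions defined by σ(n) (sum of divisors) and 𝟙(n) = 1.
(σ * 𝟙)(293) = 295

Divisors of 293: [1, 293]. For each d | 293:
  d = 1: σ(1) · 𝟙(293/1) = 1 · 1 = 1
  d = 293: σ(293) · 𝟙(293/293) = 294 · 1 = 294
Summing: (σ * 𝟙)(293) = 1 + 294 = 295.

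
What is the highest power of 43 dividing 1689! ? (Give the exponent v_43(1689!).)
v_43(1689!) = 39

Legendre's formula: v_p(n!) = Σ_{k ≥ 1} ⌊n / p^k⌋. For p = 43, n = 1689, the terms are:
  ⌊1689/43^1⌋ = ⌊1689/43⌋ = 39
(the next term ⌊1689/43^2⌋ = 0, terminating the sum). Summing: v_43(1689!) = 39 = 39.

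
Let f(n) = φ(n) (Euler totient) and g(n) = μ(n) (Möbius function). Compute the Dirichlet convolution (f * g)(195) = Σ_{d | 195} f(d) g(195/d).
(φ * μ)(195) = 33

Divisors of 195: [1, 3, 5, 13, 15, 39, 65, 195]. For each d | 195:
  d = 1: φ(1) · μ(195/1) = 1 · -1 = -1
  d = 3: φ(3) · μ(195/3) = 2 · 1 = 2
  d = 5: φ(5) · μ(195/5) = 4 · 1 = 4
  d = 13: φ(13) · μ(195/13) = 12 · 1 = 12
  d = 15: φ(15) · μ(195/15) = 8 · -1 = -8
  d = 39: φ(39) · μ(195/39) = 24 · -1 = -24
  d = 65: φ(65) · μ(195/65) = 48 · -1 = -48
  d = 195: φ(195) · μ(195/195) = 96 · 1 = 96
Summing: (φ * μ)(195) = -1 + 2 + 4 + 12 + -8 + -24 + -48 + 96 = 33.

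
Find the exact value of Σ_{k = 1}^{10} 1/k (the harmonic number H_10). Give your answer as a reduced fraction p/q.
H_10 = 7381/2520

Direct summation: H_10 = 1 + 1/2 + ... + 1/10. The least common denominator is lcm(1, ..., 10) = 2520; over this denominator the numerator is 2520 + 1260 + 840 + 630 + 504 + 420 + 360 + 315 + 280 + 252 = 7381, so H_10 = 7381/2520 (already in lowest terms) ≈ 2.92897. (The PNT-adjacent estimate ln(10) + γ ≈ 2.87980 matches within O(1/n).)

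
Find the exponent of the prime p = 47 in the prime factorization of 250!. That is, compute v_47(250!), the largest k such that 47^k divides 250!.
v_47(250!) = 5

Legendre's formula: v_p(n!) = Σ_{k ≥ 1} ⌊n / p^k⌋. For p = 47, n = 250, the terms are:
  ⌊250/47^1⌋ = ⌊250/47⌋ = 5
(the next term ⌊250/47^2⌋ = 0, terminating the sum). Summing: v_47(250!) = 5 = 5.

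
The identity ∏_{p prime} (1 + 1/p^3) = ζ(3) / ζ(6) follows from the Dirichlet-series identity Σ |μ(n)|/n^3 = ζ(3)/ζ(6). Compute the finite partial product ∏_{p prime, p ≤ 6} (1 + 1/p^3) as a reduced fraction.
∏ = 147/125

The primes p ≤ 6 are [2, 3, 5]. For each, (1 + 1/p^3) = (p^3 + 1)/p^3. Multiplying these fractions over p ∈ [2, 3, 5] gives 147/125. (In the limit P → ∞ this tends to ζ(3)/ζ(6).)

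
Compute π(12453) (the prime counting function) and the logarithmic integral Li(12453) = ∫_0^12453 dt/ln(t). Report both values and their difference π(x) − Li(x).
π(12453) = 1486;  Li(12453) ≈ 1509.23;  π(x) − Li(x) ≈ -23.23.

Direct count of primes ≤ 12453 gives π(12453) = 1486. Numerical evaluation of the logarithmic integral gives Li(12453) ≈ 1509.23. The difference π(x) − Li(x) ≈ -23.23 is typically negative for small/moderate x (Li(x) overestimates), though Littlewood's theorem shows this sign changes infinitely often.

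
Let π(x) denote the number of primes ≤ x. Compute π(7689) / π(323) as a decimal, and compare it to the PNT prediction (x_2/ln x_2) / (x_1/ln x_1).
π(7689)/π(323) = 975/66 ≈ 14.7727;  PNT prediction ≈ 15.3714.

π(323) = 66 and π(7689) = 975, so π(7689)/π(323) ≈ 14.7727. The PNT-predicted ratio is (7689/ln(7689)) / (323/ln(323)) ≈ 15.3714. The two agree to within a few percent, as expected.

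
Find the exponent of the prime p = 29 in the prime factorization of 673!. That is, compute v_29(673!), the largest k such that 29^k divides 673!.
v_29(673!) = 23

Legendre's formula: v_p(n!) = Σ_{k ≥ 1} ⌊n / p^k⌋. For p = 29, n = 673, the terms are:
  ⌊673/29^1⌋ = ⌊673/29⌋ = 23
(the next term ⌊673/29^2⌋ = 0, terminating the sum). Summing: v_29(673!) = 23 = 23.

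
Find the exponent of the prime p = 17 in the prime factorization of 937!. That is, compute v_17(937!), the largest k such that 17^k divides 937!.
v_17(937!) = 58

Legendre's formula: v_p(n!) = Σ_{k ≥ 1} ⌊n / p^k⌋. For p = 17, n = 937, the terms are:
  ⌊937/17^1⌋ = ⌊937/17⌋ = 55
  ⌊937/17^2⌋ = ⌊937/289⌋ = 3
(the next term ⌊937/17^3⌋ = 0, terminating the sum). Summing: v_17(937!) = 55 + 3 = 58.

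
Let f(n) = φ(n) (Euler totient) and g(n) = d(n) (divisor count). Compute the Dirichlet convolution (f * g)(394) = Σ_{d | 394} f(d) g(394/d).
(φ * d)(394) = 594

Divisors of 394: [1, 2, 197, 394]. For each d | 394:
  d = 1: φ(1) · d(394/1) = 1 · 4 = 4
  d = 2: φ(2) · d(394/2) = 1 · 2 = 2
  d = 197: φ(197) · d(394/197) = 196 · 2 = 392
  d = 394: φ(394) · d(394/394) = 196 · 1 = 196
Summing: (φ * d)(394) = 4 + 2 + 392 + 196 = 594.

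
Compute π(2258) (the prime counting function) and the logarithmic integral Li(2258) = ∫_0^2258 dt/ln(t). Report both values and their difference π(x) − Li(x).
π(2258) = 335;  Li(2258) ≈ 348.48;  π(x) − Li(x) ≈ -13.48.

Direct count of primes ≤ 2258 gives π(2258) = 335. Numerical evaluation of the logarithmic integral gives Li(2258) ≈ 348.48. The difference π(x) − Li(x) ≈ -13.48 is typically negative for small/moderate x (Li(x) overestimates), though Littlewood's theorem shows this sign changes infinitely often.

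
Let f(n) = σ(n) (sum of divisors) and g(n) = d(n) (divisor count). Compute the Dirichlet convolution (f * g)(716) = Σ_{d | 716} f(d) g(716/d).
(σ * d)(716) = 2912

Divisors of 716: [1, 2, 4, 179, 358, 716]. For each d | 716:
  d = 1: σ(1) · d(716/1) = 1 · 6 = 6
  d = 2: σ(2) · d(716/2) = 3 · 4 = 12
  d = 4: σ(4) · d(716/4) = 7 · 2 = 14
  d = 179: σ(179) · d(716/179) = 180 · 3 = 540
  d = 358: σ(358) · d(716/358) = 540 · 2 = 1080
  d = 716: σ(716) · d(716/716) = 1260 · 1 = 1260
Summing: (σ * d)(716) = 6 + 12 + 14 + 540 + 1080 + 1260 = 2912.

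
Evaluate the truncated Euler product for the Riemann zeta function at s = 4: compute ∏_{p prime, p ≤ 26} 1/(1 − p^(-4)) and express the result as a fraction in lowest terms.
∏ = 179711034607426083154393/166042662475294310400000

The primes p ≤ 26 are [2, 3, 5, 7, 11, 13, 17, 19, 23]. For each prime, (1 − 1/p^4)^(-1) = p^4 / (p^4 − 1). The product is (1 − 1/2^4)^(-1), (1 − 1/3^4)^(-1), (1 − 1/5^4)^(-1), (1 − 1/7^4)^(-1), (1 − 1/11^4)^(-1), (1 − 1/13^4)^(-1), (1 − 1/17^4)^(-1), (1 − 1/19^4)^(-1), (1 − 1/23^4)^(-1) = ∏ p^4 / (p^4 − 1) = 179711034607426083154393/166042662475294310400000.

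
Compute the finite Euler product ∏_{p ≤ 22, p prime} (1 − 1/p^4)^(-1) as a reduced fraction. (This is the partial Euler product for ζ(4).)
∏ = 7064087752265346803/6526834216796160000

The primes p ≤ 22 are [2, 3, 5, 7, 11, 13, 17, 19]. For each prime, (1 − 1/p^4)^(-1) = p^4 / (p^4 − 1). The product is (1 − 1/2^4)^(-1), (1 − 1/3^4)^(-1), (1 − 1/5^4)^(-1), (1 − 1/7^4)^(-1), (1 − 1/11^4)^(-1), (1 − 1/13^4)^(-1), (1 − 1/17^4)^(-1), (1 − 1/19^4)^(-1) = ∏ p^4 / (p^4 − 1) = 7064087752265346803/6526834216796160000.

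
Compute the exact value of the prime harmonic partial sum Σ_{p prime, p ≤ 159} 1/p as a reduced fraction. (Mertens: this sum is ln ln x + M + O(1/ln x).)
Σ 1/p = 67195167335560670940823020383181530154843058347995389615845419/35375166993717494840635767087951744212057570647889977422429870

π(159) = 37, so the primes ≤ 159 are [2, 3, 5, 7, 11, 13, 17, 19, 23, 29, 31, 37, 41, 43, 47, 53, 59, 61, 67, 71, 73, 79, 83, 89, 97, 101, 103, 107, 109, 113, 127, 131, 137, 139, 149, 151, 157]. Summing 1/p over these primes: 67195167335560670940823020383181530154843058347995389615845419/35375166993717494840635767087951744212057570647889977422429870 ≈ 1.8995. Mertens estimate ln ln(159) + 0.2615 ≈ 1.8846.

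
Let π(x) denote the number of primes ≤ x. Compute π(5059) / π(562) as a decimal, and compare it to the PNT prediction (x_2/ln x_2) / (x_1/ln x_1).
π(5059)/π(562) = 677/102 ≈ 6.6373;  PNT prediction ≈ 6.6825.

π(562) = 102 and π(5059) = 677, so π(5059)/π(562) ≈ 6.6373. The PNT-predicted ratio is (5059/ln(5059)) / (562/ln(562)) ≈ 6.6825. The two agree to within a few percent, as expected.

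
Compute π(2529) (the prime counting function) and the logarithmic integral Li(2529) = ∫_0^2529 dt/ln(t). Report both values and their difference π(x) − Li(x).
π(2529) = 369;  Li(2529) ≈ 383.31;  π(x) − Li(x) ≈ -14.31.

Direct count of primes ≤ 2529 gives π(2529) = 369. Numerical evaluation of the logarithmic integral gives Li(2529) ≈ 383.31. The difference π(x) − Li(x) ≈ -14.31 is typically negative for small/moderate x (Li(x) overestimates), though Littlewood's theorem shows this sign changes infinitely often.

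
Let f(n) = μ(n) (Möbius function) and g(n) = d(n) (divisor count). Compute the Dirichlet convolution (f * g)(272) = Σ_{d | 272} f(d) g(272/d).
(μ * d)(272) = 1

Divisors of 272: [1, 2, 4, 8, 16, 17, 34, 68, 136, 272]. For each d | 272:
  d = 1: μ(1) · d(272/1) = 1 · 10 = 10
  d = 2: μ(2) · d(272/2) = -1 · 8 = -8
  d = 4: μ(4) · d(272/4) = 0 · 6 = 0
  d = 8: μ(8) · d(272/8) = 0 · 4 = 0
  d = 16: μ(16) · d(272/16) = 0 · 2 = 0
  d = 17: μ(17) · d(272/17) = -1 · 5 = -5
  d = 34: μ(34) · d(272/34) = 1 · 4 = 4
  d = 68: μ(68) · d(272/68) = 0 · 3 = 0
  d = 136: μ(136) · d(272/136) = 0 · 2 = 0
  d = 272: μ(272) · d(272/272) = 0 · 1 = 0
Summing: (μ * d)(272) = 10 + -8 + 0 + 0 + 0 + -5 + 4 + 0 + 0 + 0 = 1.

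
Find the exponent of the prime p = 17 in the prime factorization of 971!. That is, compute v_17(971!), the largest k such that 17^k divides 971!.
v_17(971!) = 60

Legendre's formula: v_p(n!) = Σ_{k ≥ 1} ⌊n / p^k⌋. For p = 17, n = 971, the terms are:
  ⌊971/17^1⌋ = ⌊971/17⌋ = 57
  ⌊971/17^2⌋ = ⌊971/289⌋ = 3
(the next term ⌊971/17^3⌋ = 0, terminating the sum). Summing: v_17(971!) = 57 + 3 = 60.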